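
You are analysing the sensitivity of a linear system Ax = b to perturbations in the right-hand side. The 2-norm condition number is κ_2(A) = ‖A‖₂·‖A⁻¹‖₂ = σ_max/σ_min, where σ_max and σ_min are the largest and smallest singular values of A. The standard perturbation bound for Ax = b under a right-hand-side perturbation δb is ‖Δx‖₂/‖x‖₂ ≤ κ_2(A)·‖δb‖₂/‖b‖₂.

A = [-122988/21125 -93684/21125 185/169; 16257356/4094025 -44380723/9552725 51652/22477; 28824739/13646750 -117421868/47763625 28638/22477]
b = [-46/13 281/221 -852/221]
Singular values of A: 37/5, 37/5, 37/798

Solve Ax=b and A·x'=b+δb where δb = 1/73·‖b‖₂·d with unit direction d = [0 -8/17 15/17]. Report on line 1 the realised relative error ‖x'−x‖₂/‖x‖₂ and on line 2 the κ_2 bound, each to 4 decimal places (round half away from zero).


from the listed singular values, σ₁ = 37/5, σ_n = 37/798
κ = σ_max/σ_min = (37/5)/(37/798) = 159.6000
κ_2(A)·‖δb‖/‖b‖ = 2.1863
solve Ax = b  →  x = [9.6100 -31.5006 -79.7380]
2-norm of b is 5.3852; of x, 86.2716
re-solving with b+δb shifts x by Δx of norm 1.5910
dividing the unrounded norms, ‖Δx‖/‖x‖ = 0.0184
realised/bound (from unrounded values) ≈ 0.0084

0.0184
2.1863


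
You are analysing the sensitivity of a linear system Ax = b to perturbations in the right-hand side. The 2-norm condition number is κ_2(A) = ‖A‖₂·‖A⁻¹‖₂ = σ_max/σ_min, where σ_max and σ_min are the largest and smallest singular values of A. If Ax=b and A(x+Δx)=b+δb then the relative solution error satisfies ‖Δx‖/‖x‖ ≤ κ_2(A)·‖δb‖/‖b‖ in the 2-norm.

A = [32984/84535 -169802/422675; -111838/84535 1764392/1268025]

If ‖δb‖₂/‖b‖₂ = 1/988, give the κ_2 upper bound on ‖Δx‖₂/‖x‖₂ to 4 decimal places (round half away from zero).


form AᵀA = [543827300/285846649 -1713026560/857539947; -1713026560/857539947 5396117764/2572619841] with trace 12236104/3059001 and determinant 400/3059001
eigenvalues of AᵀA: λ = (tr ± √(tr²−4·det))/2 = 4, 100/3059001
κ = σ_max/σ_min = 2/(10/1749) = 349.8000
worst-case relative error ≤ 349.8000 × 1/988 = 0.3540

0.3540


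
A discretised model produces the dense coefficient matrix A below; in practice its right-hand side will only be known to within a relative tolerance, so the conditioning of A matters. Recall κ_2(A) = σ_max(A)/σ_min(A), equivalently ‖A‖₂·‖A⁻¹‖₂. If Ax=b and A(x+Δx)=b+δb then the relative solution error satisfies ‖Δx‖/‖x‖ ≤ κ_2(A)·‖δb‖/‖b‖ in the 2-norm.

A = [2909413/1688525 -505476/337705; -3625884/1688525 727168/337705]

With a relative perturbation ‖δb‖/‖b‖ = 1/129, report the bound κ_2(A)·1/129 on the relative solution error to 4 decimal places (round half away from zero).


0.2257

M = AᵀA = [864468751441/114044667025 -164290610484/22808933405; -164290610484/22808933405 31371171472/4561786681]. tr(M)=1960461401/135606025, det(M)=33362176/135606025
char-poly roots: 361/25 and 92416/5424241
σ_max=√(361/25)=(19/5), σ_min=√(92416/5424241)=(304/2329) → κ = 29.1125
worst-case relative error ≤ 29.1125 × 1/129 = 0.2257


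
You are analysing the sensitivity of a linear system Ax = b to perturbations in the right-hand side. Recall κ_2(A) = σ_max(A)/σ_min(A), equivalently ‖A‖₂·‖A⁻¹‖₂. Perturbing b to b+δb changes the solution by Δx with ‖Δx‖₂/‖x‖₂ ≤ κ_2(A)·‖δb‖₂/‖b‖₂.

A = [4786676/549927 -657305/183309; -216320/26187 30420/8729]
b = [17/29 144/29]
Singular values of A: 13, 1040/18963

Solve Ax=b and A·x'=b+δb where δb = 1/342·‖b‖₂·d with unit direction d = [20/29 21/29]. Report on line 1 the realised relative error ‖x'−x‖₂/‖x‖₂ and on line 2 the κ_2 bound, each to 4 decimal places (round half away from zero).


largest singular value 13, smallest 1040/18963
κ_2(A) = 13 / (1040/18963) = 237.0375
bound on ‖Δx‖/‖x‖: κ·ε = 237.0375·1/342 = 0.6931
solve Ax = b  →  x = [27.8388 67.4130]
‖b‖₂ = 5.0000 and ‖x‖₂ = 72.9350
Δx = A⁻¹·δb where δb = 1/342·5.0000·d; ‖Δx‖ = 0.2666
realised ‖Δx‖/‖x‖ = 0.0037
so the bound overstates the realised error by a factor of ≈ 189.6309 (computed from the unrounded values)

0.0037
0.6931


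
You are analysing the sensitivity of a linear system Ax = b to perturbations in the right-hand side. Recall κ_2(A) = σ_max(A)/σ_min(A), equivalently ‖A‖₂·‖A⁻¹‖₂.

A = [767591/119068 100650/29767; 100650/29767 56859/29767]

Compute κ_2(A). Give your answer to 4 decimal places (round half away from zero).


77.2500

form AᵀA = [2599594129/49056016 173268975/6132002; 173268975/6132002 46240029/3066001] with trace 11555137/169744 and determinant 131769/169744
λ_max, λ_min = (11555137/169744 ± √133431723100225/28813025536)/2 = 1089/16, 121/10609
so κ_2 = √((1089/16) / (121/10609)) = 77.2500


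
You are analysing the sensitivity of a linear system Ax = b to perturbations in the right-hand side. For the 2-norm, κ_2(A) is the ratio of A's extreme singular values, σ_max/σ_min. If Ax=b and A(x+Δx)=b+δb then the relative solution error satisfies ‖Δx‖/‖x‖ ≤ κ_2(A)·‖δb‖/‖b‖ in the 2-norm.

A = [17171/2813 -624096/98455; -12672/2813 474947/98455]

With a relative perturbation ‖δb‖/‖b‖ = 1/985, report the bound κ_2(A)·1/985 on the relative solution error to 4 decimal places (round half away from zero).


0.1379

form AᵀA = [455422825/7912969 -3346976160/55390783; -3346976160/55390783 24602818801/387735481] with trace 55788986/461041 and determinant 366025/461041
eigenvalues of AᵀA: λ = (tr ± √(tr²−4·det))/2 = 121, 3025/461041
κ = σ_max/σ_min = 11/(55/679) = 135.8000
worst-case relative error ≤ 135.8000 × 1/985 = 0.1379


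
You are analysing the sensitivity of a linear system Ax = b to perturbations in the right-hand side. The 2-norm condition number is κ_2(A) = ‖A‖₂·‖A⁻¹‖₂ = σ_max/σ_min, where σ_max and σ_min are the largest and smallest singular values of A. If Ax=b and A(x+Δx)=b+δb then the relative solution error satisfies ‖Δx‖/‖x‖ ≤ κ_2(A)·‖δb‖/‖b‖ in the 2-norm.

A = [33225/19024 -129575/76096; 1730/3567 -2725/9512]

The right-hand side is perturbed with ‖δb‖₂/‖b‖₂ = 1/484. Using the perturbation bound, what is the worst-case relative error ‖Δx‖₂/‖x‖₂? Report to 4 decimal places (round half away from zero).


AᵀA = [6366025/1937664 -8042125/2583552; -8042125/2583552 10270625/3444736]; tr = 231025/36864, det = 15625/147456
solving λ² − 231025/36864·λ + 15625/147456 = 0 gives λ = 25/4, 625/36864
so κ_2 = √((25/4) / (625/36864)) = 19.2000
worst-case relative error ≤ 19.2000 × 1/484 = 0.0397

0.0397


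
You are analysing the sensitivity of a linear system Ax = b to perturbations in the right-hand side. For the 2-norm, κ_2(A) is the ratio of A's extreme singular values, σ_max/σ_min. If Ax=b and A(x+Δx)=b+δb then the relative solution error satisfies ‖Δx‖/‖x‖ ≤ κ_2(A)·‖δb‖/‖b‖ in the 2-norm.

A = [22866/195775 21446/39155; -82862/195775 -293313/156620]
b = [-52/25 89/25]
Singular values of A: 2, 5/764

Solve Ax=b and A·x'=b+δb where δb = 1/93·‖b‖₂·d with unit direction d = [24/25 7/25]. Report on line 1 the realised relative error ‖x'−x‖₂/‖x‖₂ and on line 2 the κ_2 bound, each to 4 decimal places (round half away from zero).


largest singular value 2, smallest 5/764
condition number: 2 ÷ (5/764) = 305.6000
perturbation bound = 305.6000·1/93 = 3.2860
solve Ax = b  →  x = [148.6341 -35.4927]
‖b‖ = 4.1231, ‖x‖ = 152.8131
re-solving with b+δb shifts x by Δx of norm 6.7743
dividing the unrounded norms, ‖Δx‖/‖x‖ = 0.0443
so the bound overstates the realised error by a factor of ≈ 74.1252 (computed from the unrounded values)

0.0443
3.2860


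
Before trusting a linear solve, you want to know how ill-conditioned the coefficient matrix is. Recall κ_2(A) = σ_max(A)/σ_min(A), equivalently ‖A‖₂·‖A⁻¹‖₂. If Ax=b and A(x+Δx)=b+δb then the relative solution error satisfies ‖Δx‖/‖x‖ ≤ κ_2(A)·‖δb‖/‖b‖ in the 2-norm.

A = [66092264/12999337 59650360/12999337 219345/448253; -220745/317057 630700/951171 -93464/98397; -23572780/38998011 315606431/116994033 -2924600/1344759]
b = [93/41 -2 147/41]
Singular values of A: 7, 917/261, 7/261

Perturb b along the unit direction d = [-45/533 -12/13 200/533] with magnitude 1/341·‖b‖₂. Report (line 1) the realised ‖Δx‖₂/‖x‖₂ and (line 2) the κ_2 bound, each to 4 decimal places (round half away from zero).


0.0046
0.7654

from the listed singular values, σ₁ = 7, σ_n = 7/261
condition number: 7 ÷ (7/261) = 261.0000
perturbation bound = 261.0000·1/341 = 0.7654
solve Ax = b  →  x = [-55.8650 53.7966 80.6074]
‖b‖ = 4.6904, ‖x‖ = 111.8594
with δb = [-0.0012 -0.0127 0.0052], A·Δx = δb → ‖Δx‖ = 0.5129
dividing the unrounded norms, ‖Δx‖/‖x‖ = 0.0046
tightness: 0.0046 against a bound of 0.7654 (unrounded ratio ≈ 0.0060)


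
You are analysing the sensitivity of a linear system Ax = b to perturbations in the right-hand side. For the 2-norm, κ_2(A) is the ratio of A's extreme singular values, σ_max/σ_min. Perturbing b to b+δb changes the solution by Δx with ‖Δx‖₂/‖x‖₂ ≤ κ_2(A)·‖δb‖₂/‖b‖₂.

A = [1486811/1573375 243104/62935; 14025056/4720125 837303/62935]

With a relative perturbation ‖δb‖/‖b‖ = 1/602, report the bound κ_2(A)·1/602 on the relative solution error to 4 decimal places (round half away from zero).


0.3060

M = AᵀA = [346556253361/35647328025 34206854848/792162845; 34206854848/792162845 30407034745/158432569]. tr(M)=4276108906/21206025, det(M)=25411681/21206025
λ_max, λ_min = (4276108906/21206025 ± √18282951853002204736/449695496300625)/2 = 5041/25, 5041/848241
κ = σ_max/σ_min = (71/5)/(71/921) = 184.2000
perturbation bound = 184.2000·1/602 = 0.3060


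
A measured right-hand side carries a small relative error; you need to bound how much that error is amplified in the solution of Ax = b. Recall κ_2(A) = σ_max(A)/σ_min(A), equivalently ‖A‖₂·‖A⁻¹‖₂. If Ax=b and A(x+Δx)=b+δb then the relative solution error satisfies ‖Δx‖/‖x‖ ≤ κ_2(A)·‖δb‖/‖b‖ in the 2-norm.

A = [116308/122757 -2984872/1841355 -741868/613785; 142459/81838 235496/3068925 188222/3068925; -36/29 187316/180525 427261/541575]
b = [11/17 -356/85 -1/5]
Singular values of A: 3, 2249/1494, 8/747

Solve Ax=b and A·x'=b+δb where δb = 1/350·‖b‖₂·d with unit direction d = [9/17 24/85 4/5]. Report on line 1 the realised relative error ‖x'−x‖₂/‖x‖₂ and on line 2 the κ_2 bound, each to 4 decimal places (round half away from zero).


from the listed singular values, σ₁ = 3, σ_n = 8/747
κ_2(A) = 3 / (8/747) = 280.1250
κ_2(A)·‖δb‖/‖b‖ = 0.8004
solve Ax = b  →  x = [-2.1541 54.7521 -75.6547]
2-norm of b is 4.2426; of x, 93.4134
re-solving with b+δb shifts x by Δx of norm 1.1319
dividing the unrounded norms, ‖Δx‖/‖x‖ = 0.0121
tightness: 0.0121 against a bound of 0.8004 (unrounded ratio ≈ 0.0151)

0.0121
0.8004


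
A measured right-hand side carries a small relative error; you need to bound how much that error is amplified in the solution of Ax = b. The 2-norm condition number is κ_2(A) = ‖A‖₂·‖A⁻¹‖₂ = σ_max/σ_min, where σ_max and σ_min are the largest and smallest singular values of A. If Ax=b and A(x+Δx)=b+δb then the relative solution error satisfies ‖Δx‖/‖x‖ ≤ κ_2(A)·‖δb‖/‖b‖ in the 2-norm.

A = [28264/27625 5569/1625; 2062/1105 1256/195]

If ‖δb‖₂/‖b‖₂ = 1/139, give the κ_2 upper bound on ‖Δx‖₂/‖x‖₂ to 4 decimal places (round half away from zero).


2.1324

AᵀA = [11959364/2640625 122992744/7921875; 122992744/7921875 1265083849/23765625]; tr = 2196349/38025, det = 1444/38025
eigenvalues of AᵀA: λ = (tr ± √(tr²−4·det))/2 = 1444/25, 1/1521
σ_max=√(1444/25)=(38/5), σ_min=√(1/1521)=(1/39) → κ = 296.4000
worst-case relative error ≤ 296.4000 × 1/139 = 2.1324


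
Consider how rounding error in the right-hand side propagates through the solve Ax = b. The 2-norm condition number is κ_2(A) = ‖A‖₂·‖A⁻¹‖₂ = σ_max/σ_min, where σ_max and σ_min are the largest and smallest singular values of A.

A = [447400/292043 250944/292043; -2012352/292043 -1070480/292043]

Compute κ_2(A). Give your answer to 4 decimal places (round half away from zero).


209.5000

AᵀA = [2528094784/50737129 1348277760/50737129; 1348277760/50737129 719155456/50737129]; tr = 11236160/175561, det = 16384/175561
solving λ² − 11236160/175561·λ + 16384/175561 = 0 gives λ = 64, 256/175561
so κ_2 = √(64 / (256/175561)) = 209.5000


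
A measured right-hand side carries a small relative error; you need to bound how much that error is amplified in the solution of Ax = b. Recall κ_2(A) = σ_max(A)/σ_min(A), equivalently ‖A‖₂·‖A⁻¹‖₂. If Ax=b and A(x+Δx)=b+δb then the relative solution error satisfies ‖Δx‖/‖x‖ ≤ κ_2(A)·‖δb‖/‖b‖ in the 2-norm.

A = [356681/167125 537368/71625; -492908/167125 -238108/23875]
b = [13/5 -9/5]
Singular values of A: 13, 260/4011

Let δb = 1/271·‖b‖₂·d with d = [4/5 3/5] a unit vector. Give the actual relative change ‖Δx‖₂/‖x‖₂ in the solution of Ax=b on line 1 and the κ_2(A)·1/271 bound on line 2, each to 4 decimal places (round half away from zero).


0.0117
0.7400

σ_max = 13, σ_min = 260/4011
κ = σ_max/σ_min = 13/(260/4011) = 200.5500
κ_2(A)·‖δb‖/‖b‖ = 0.7400
solve Ax = b  →  x = [-14.7452 4.5411]
2-norm of b is 3.1623; of x, 15.4286
Δx = A⁻¹·δb where δb = 1/271·3.1623·d; ‖Δx‖ = 0.1800
relative error = 0.0117
so the bound overstates the realised error by a factor of ≈ 63.4266 (computed from the unrounded values)


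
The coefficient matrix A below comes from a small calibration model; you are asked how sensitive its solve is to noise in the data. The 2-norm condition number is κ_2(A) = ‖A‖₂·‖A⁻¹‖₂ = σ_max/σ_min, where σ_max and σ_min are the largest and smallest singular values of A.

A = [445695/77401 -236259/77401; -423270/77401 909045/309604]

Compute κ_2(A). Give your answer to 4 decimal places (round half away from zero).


376.8000

form AᵀA = [449228925/7123561 -479173185/14247122; -479173185/14247122 2044537281/113976976] with trace 31945329/394384 and determinant 18225/394384
solving λ² − 31945329/394384·λ + 18225/394384 = 0 gives λ = 81, 225/394384
κ_2(A) = √(λ_max/λ_min) = √(81 / (225/394384)) = 376.8000


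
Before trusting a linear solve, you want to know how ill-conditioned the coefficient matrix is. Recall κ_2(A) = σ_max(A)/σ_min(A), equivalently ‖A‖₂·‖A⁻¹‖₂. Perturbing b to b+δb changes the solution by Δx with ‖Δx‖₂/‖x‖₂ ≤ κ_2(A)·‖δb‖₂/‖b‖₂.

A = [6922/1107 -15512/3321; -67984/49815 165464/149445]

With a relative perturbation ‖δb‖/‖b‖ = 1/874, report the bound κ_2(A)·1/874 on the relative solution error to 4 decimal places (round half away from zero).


form AᵀA = [60468676/1476225 -136038896/4428675; -136038896/4428675 306150016/13286025] with trace 34014724/531441 and determinant 160000/531441
char-poly roots: 64 and 2500/531441
κ = σ_max/σ_min = 8/(50/729) = 116.6400
worst-case relative error ≤ 116.6400 × 1/874 = 0.1335

0.1335


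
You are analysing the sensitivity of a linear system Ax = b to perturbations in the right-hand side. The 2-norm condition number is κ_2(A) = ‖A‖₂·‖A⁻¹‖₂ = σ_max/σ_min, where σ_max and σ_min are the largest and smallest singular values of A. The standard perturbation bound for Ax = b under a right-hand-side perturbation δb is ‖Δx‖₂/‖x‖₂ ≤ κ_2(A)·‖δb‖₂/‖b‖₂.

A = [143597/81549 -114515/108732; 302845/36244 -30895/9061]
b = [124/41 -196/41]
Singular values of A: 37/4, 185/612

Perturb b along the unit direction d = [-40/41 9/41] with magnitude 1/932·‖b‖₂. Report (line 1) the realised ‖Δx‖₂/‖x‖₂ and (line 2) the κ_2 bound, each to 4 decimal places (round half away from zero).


0.0015
0.0328

from the listed singular values, σ₁ = 37/4, σ_n = 185/612
condition number: (37/4) ÷ (185/612) = 30.6000
perturbation bound = 30.6000·1/932 = 0.0328
solve Ax = b  →  x = [-5.4886 -12.0482]
‖b‖ = 5.6569, ‖x‖ = 13.2395
δb = ε·‖b‖·d = [-0.0059 0.0013]; solving A·Δx = δb gives ‖Δx‖ = 0.0201
dividing the unrounded norms, ‖Δx‖/‖x‖ = 0.0015
tightness: 0.0015 against a bound of 0.0328 (unrounded ratio ≈ 0.0462)


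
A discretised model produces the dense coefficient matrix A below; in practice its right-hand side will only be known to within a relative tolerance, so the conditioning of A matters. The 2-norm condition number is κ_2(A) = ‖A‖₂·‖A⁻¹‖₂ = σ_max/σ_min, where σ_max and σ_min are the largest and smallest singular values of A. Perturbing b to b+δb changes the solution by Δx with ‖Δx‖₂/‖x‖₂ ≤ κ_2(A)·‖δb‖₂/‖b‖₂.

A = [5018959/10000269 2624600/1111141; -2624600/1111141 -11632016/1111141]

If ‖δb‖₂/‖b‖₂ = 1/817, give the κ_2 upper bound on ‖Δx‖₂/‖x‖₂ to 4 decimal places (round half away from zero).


0.4551

form AᵀA = [346912842001/59491600281 171289269800/6610177809; 171289269800/6610177809 84587936576/734464201] with trace 4282293697/35390601 and determinant 3748096/35390601
solving λ² − 4282293697/35390601·λ + 3748096/35390601 = 0 gives λ = 121, 30976/35390601
κ_2(A) = √(λ_max/λ_min) = √(121 / (30976/35390601)) = 371.8125
κ_2(A)·‖δb‖/‖b‖ = 0.4551


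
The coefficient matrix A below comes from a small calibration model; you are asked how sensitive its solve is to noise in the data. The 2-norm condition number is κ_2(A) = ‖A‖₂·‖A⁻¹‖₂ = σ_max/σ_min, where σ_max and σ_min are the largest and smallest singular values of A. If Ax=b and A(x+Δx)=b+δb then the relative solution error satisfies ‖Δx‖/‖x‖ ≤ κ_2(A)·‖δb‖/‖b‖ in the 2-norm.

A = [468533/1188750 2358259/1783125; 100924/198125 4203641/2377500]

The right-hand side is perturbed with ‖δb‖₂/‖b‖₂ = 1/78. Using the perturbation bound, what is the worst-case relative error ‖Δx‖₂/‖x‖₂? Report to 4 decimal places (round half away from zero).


2.9262

M = AᵀA = [23448268321/56525062500 120561574133/84787593750; 120561574133/84787593750 9920701883569/2034902250000]. tr(M)=17223743269/3255843600, det(M)=279841/520934976
char-poly roots: 529/100 and 13225/130233744
so κ_2 = √((529/100) / (13225/130233744)) = 228.2400
bound on ‖Δx‖/‖x‖: κ·ε = 228.2400·1/78 = 2.9262


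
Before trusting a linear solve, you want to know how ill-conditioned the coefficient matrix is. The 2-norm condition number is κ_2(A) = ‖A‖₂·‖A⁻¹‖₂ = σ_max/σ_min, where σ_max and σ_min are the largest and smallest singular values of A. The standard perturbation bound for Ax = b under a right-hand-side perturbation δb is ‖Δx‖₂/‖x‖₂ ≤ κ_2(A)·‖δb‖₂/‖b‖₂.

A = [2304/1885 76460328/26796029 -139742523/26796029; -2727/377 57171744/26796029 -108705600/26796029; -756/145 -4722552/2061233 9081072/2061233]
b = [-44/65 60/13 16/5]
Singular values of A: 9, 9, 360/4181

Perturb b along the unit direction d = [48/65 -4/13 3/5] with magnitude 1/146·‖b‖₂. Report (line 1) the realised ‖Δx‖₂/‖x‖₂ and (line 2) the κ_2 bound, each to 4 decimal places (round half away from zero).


0.7159
0.7159

largest singular value 9, smallest 360/4181
κ = σ_max/σ_min = 9/(360/4181) = 104.5250
worst-case relative error ≤ 104.5250 × 1/146 = 0.7159
solve Ax = b  →  x = [-0.6284 0.0072 -0.0135]
‖b‖₂ = 5.6569 and ‖x‖₂ = 0.6285
re-solving with b+δb shifts x by Δx of norm 0.4500
relative error = 0.7159
realised/bound = 1 exactly: the bound is attained for this b and d


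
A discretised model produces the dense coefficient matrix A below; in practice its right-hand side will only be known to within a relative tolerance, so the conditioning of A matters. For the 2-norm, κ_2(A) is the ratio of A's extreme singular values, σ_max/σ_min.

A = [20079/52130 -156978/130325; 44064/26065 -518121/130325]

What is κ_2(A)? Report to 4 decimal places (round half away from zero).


AᵀA = [326788425/108701476 -195251715/27175369; -195251715/27175369 468946341/27175369]; tr = 13032981/643204, det = 164025/643204
solving λ² − 13032981/643204·λ + 164025/643204 = 0 gives λ = 81/4, 2025/160801
σ_max=√(81/4)=(9/2), σ_min=√(2025/160801)=(45/401) → κ = 40.1000

40.1000


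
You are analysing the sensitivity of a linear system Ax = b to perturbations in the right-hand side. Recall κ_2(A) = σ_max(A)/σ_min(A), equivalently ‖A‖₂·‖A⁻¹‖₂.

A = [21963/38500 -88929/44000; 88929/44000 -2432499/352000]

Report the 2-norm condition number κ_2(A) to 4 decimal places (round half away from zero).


394.2400

form AᵀA = [669411009/151782400 -2622782997/173465600; -2622782997/173465600 10277099001/198246400] with trace 21856806225/388562944 and determinant 31640625/1554251776
eigenvalues of AᵀA: λ = (tr ± √(tr²−4·det))/2 = 225/4, 140625/388562944
κ = σ_max/σ_min = (15/2)/(375/19712) = 394.2400


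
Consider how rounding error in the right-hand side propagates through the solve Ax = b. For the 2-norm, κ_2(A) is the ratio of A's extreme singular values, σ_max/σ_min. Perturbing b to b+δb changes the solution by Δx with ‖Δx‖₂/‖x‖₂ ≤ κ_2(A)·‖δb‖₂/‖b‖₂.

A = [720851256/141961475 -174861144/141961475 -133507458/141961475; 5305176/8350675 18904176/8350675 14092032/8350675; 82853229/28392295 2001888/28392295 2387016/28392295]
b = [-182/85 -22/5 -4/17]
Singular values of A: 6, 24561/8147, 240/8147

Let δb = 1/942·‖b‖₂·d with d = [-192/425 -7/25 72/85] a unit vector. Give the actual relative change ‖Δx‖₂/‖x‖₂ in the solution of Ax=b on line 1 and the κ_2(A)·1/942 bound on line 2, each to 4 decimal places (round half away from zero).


σ_max = 6, σ_min = 240/8147
κ = σ_max/σ_min = 6/(240/8147) = 203.6750
worst-case relative error ≤ 203.6750 × 1/942 = 0.2162
solve Ax = b  →  x = [-0.6165 -41.7120 53.5806]
‖b‖₂ = 4.8990 and ‖x‖₂ = 67.9054
Δx = A⁻¹·δb where δb = 1/942·4.8990·d; ‖Δx‖ = 0.1765
relative error = 0.0026
realised/bound (from unrounded values) ≈ 0.0120

0.0026
0.2162


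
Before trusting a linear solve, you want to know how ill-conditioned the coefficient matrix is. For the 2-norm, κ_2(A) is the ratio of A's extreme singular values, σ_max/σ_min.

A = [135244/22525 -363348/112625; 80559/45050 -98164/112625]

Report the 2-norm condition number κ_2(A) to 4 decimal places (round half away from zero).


M = AᵀA = [7496801/191012 -4997142/238765; -4997142/238765 13332512/1193825]. tr(M)=14161769/280900, det(M)=20164/70225
solving λ² − 14161769/280900·λ + 20164/70225 = 0 gives λ = 5041/100, 16/2809
so κ_2 = √((5041/100) / (16/2809)) = 94.0750

94.0750


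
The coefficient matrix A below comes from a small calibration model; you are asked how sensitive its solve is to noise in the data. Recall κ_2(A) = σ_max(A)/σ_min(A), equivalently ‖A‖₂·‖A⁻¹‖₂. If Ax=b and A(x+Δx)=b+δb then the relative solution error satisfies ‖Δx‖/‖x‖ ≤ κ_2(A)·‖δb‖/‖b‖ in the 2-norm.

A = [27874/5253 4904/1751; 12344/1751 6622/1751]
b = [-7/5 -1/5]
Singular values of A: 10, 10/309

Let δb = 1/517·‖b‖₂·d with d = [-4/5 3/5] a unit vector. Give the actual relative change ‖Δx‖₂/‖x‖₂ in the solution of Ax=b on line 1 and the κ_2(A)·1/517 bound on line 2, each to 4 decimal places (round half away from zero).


0.0027
0.5977

from the listed singular values, σ₁ = 10, σ_n = 10/309
κ = σ_max/σ_min = 10/(10/309) = 309.0000
perturbation bound = 309.0000·1/517 = 0.5977
solve Ax = b  →  x = [-14.6294 27.2176]
‖b‖ = 1.4142, ‖x‖ = 30.9002
with δb = [-0.0022 0.0016], A·Δx = δb → ‖Δx‖ = 0.0845
relative error = 0.0027
so the bound overstates the realised error by a factor of ≈ 218.4971 (computed from the unrounded values)


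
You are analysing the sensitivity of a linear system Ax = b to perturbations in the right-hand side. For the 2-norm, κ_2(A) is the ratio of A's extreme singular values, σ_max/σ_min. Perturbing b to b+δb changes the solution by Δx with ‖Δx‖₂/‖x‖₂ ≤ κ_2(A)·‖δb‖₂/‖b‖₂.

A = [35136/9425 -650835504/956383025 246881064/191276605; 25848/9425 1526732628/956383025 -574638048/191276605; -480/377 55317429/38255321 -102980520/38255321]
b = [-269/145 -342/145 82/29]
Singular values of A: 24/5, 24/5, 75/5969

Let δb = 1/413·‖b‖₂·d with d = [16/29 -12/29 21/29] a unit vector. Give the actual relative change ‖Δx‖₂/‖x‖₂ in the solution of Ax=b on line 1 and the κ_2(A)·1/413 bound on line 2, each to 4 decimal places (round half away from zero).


largest singular value 24/5, smallest 75/5969
condition number: (24/5) ÷ (75/5969) = 382.0160
κ_2(A)·‖δb‖/‖b‖ = 0.9250
solve Ax = b  →  x = [-0.7372 140.5149 74.7778]
‖b‖₂ = 4.1231 and ‖x‖₂ = 159.1751
with δb = [0.0055 -0.0041 0.0072], A·Δx = δb → ‖Δx‖ = 0.7945
dividing the unrounded norms, ‖Δx‖/‖x‖ = 0.0050
realised/bound (from unrounded values) ≈ 0.0054

0.0050
0.9250


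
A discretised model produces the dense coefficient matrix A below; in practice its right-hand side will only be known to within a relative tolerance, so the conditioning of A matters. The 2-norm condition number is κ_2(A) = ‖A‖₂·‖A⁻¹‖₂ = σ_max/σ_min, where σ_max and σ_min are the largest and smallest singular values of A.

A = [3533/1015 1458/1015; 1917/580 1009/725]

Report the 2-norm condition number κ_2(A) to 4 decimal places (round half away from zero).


AᵀA = [90317/3920 235197/24500; 235197/24500 122509/30625]; tr = 13249769/490000, det = 28561/3062500
solving λ² − 13249769/490000·λ + 28561/3062500 = 0 gives λ = 676/25, 169/490000
κ_2(A) = √(λ_max/λ_min) = √((676/25) / (169/490000)) = 280.0000

280.0000


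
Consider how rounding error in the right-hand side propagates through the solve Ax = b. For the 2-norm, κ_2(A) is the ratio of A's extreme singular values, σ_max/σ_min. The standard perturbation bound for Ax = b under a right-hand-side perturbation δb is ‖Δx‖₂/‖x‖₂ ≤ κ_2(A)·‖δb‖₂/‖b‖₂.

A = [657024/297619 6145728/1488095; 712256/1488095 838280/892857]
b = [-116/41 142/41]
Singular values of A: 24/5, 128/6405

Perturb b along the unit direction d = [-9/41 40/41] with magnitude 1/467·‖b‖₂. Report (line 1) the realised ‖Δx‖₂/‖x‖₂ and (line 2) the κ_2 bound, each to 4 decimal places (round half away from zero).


0.0024
0.5143

from the listed singular values, σ₁ = 24/5, σ_n = 128/6405
κ = σ_max/σ_min = (24/5)/(128/6405) = 240.1875
perturbation bound = 240.1875·1/467 = 0.5143
solve Ax = b  →  x = [-176.8045 93.8235]
‖b‖₂ = 4.4721 and ‖x‖₂ = 200.1567
Δx = A⁻¹·δb where δb = 1/467·4.4721·d; ‖Δx‖ = 0.4792
realised ‖Δx‖/‖x‖ = 0.0024
realised/bound (from unrounded values) ≈ 0.0047


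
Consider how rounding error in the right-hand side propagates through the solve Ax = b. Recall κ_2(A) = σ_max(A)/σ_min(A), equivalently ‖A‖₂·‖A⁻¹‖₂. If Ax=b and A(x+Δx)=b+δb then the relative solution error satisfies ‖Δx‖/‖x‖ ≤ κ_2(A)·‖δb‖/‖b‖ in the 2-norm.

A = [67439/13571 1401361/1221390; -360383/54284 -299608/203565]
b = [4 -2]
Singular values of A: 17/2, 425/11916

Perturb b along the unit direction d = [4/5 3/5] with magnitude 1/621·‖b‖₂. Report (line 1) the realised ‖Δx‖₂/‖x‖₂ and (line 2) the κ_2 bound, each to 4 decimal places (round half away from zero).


from the listed singular values, σ₁ = 17/2, σ_n = 425/11916
condition number: (17/2) ÷ (425/11916) = 238.3200
worst-case relative error ≤ 238.3200 × 1/621 = 0.3838
solve Ax = b  →  x = [-11.8501 54.8109]
2-norm of b is 4.4721; of x, 56.0773
Δx = A⁻¹·δb where δb = 1/621·4.4721·d; ‖Δx‖ = 0.2019
relative error = 0.0036
tightness: 0.0036 against a bound of 0.3838 (unrounded ratio ≈ 0.0094)

0.0036
0.3838


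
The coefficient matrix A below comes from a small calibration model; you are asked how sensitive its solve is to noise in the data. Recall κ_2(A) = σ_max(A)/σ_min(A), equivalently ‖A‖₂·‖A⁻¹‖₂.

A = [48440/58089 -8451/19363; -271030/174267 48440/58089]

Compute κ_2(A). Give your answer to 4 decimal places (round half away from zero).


form AᵀA = [327249700/105083001 -58176440/35027667; -58176440/35027667 10343281/11675889] with trace 1454461/363609 and determinant 100/363609
char-poly roots: 4 and 25/363609
κ = σ_max/σ_min = 2/(5/603) = 241.2000

241.2000


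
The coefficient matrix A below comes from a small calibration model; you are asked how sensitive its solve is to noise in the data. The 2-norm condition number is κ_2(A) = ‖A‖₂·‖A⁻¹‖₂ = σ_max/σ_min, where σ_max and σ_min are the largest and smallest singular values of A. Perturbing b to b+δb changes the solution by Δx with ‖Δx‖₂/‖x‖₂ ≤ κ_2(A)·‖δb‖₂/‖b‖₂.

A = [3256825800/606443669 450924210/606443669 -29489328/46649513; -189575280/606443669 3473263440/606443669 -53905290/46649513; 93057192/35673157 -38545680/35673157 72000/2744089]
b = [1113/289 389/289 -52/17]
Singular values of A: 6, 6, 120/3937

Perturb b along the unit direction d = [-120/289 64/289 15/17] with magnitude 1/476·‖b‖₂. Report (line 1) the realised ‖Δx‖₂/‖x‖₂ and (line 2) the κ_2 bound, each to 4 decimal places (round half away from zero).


0.0027
0.4136

σ_max = 6, σ_min = 120/3937
κ_2(A) = 6 / (120/3937) = 196.8500
κ_2(A)·‖δb‖/‖b‖ = 0.4136
solve Ax = b  →  x = [-10.7383 -26.2052 -128.1423]
‖b‖ = 5.0990, ‖x‖ = 131.2344
with δb = [-0.0044 0.0024 0.0095], A·Δx = δb → ‖Δx‖ = 0.3515
relative error = 0.0027
tightness: 0.0027 against a bound of 0.4136 (unrounded ratio ≈ 0.0065)


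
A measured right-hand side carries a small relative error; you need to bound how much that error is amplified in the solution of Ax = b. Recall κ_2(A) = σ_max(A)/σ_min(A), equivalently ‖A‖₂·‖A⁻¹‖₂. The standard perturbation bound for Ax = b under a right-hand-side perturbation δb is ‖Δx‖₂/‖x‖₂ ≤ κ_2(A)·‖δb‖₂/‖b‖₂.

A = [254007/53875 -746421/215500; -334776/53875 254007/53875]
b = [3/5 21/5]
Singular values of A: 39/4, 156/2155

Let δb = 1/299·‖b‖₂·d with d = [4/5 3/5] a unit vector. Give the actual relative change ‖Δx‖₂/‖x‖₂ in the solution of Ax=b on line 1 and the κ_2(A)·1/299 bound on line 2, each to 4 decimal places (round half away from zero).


from the listed singular values, σ₁ = 39/4, σ_n = 156/2155
κ_2(A) = (39/4) / (156/2155) = 134.6875
worst-case relative error ≤ 134.6875 × 1/299 = 0.4505
solve Ax = b  →  x = [24.6192 33.3385]
‖b‖ = 4.2426, ‖x‖ = 41.4434
with δb = [0.0114 0.0085], A·Δx = δb → ‖Δx‖ = 0.1960
relative error = 0.0047
so the bound overstates the realised error by a factor of ≈ 95.2411 (computed from the unrounded values)

0.0047
0.4505


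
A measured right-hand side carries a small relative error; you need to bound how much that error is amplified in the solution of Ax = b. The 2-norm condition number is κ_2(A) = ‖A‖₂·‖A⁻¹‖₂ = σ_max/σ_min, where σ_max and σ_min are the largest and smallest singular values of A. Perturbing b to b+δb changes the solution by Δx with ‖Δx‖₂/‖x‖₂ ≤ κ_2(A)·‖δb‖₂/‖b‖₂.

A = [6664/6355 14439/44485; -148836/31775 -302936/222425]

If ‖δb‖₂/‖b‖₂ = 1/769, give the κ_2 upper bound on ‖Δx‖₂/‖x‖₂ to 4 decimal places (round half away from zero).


form AᵀA = [13838416/600625 28253016/4204375; 28253016/4204375 57693241/29430625] with trace 1177241/47089 and determinant 400/47089
eigenvalues of AᵀA: λ = (tr ± √(tr²−4·det))/2 = 25, 16/47089
σ_max=√25=5, σ_min=√(16/47089)=(4/217) → κ = 271.2500
perturbation bound = 271.2500·1/769 = 0.3527

0.3527


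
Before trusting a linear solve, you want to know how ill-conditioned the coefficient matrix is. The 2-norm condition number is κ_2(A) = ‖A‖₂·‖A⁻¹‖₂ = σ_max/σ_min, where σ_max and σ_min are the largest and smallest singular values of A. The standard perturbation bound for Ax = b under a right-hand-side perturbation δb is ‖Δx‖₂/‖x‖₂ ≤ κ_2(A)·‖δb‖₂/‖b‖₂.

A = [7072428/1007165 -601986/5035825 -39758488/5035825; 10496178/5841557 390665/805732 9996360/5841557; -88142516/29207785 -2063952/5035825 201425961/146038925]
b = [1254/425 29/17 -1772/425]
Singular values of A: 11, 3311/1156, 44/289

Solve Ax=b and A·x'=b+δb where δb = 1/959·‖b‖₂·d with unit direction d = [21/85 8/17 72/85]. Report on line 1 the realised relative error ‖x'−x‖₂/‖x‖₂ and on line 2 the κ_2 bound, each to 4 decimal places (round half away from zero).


0.0028
0.0753

largest singular value 11, smallest 44/289
κ = σ_max/σ_min = 11/(44/289) = 72.2500
perturbation bound = 72.2500·1/959 = 0.0753
solve Ax = b  →  x = [-1.0974 13.0459 -1.5473]
‖b‖ = 5.3852, ‖x‖ = 13.1831
with δb = [0.0014 0.0026 0.0048], A·Δx = δb → ‖Δx‖ = 0.0369
dividing the unrounded norms, ‖Δx‖/‖x‖ = 0.0028
realised/bound (from unrounded values) ≈ 0.0371


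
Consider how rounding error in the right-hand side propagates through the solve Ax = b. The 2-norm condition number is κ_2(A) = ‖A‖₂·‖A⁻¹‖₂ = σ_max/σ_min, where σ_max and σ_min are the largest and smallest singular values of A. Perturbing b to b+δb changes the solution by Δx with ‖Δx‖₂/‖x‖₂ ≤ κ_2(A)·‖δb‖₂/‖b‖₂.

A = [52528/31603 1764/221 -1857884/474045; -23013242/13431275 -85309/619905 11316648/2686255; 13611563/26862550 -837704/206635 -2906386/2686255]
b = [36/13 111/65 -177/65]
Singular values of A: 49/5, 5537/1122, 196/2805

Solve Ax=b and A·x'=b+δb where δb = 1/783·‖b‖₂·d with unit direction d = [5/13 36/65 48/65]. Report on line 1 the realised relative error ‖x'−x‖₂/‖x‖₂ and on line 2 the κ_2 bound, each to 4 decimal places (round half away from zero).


from the listed singular values, σ₁ = 49/5, σ_n = 196/2805
κ_2(A) = (49/5) / (196/2805) = 140.2500
κ_2(A)·‖δb‖/‖b‖ = 0.1791
solve Ax = b  →  x = [-0.1509 0.5562 0.3622]
‖b‖ = 4.2426, ‖x‖ = 0.6806
re-solving with b+δb shifts x by Δx of norm 0.0775
dividing the unrounded norms, ‖Δx‖/‖x‖ = 0.1139
tightness: 0.1139 against a bound of 0.1791 (unrounded ratio ≈ 0.6361)

0.1139
0.1791


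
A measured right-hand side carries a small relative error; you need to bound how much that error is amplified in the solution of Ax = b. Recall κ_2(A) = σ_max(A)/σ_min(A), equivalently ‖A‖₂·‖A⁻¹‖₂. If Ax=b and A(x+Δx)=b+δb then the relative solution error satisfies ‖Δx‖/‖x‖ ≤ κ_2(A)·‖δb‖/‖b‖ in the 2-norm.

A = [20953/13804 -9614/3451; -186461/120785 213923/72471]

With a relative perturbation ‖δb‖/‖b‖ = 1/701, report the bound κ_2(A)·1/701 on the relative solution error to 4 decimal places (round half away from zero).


AᵀA = [1300942721/277555600 -182885351/20816670; -182885351/20816670 102882565/6245001]; tr = 182911801/8643600, det = 279841/8643600
char-poly roots: 529/25 and 529/345744
κ = σ_max/σ_min = (23/5)/(23/588) = 117.6000
bound on ‖Δx‖/‖x‖: κ·ε = 117.6000·1/701 = 0.1678

0.1678


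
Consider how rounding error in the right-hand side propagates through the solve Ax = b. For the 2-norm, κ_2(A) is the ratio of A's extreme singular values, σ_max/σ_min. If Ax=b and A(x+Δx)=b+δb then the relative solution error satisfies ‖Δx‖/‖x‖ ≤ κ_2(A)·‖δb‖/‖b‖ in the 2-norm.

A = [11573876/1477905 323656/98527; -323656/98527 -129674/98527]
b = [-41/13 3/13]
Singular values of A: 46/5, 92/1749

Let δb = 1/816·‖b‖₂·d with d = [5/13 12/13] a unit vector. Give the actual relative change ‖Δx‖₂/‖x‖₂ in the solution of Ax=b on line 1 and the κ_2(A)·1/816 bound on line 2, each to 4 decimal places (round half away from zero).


largest singular value 46/5, smallest 92/1749
condition number: (46/5) ÷ (92/1749) = 174.9000
bound on ‖Δx‖/‖x‖: κ·ε = 174.9000·1/816 = 0.2143
solve Ax = b  →  x = [7.0109 -17.6739]
‖b‖₂ = 3.1623 and ‖x‖₂ = 19.0137
with δb = [0.0015 0.0036], A·Δx = δb → ‖Δx‖ = 0.0737
dividing the unrounded norms, ‖Δx‖/‖x‖ = 0.0039
tightness: 0.0039 against a bound of 0.2143 (unrounded ratio ≈ 0.0181)

0.0039
0.2143


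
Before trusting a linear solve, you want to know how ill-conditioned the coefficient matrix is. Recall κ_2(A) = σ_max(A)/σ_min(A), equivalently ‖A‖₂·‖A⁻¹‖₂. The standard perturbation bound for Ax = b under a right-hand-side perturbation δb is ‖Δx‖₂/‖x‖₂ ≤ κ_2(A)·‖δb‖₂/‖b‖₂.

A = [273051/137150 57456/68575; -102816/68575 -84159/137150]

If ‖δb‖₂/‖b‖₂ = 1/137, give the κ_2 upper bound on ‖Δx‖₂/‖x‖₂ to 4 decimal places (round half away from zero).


AᵀA = [4673654721/752404900 19473048/7524049; 19473048/7524049 811500201/752404900]; tr = 16228269/2226050, det = 531441/445210000
λ_max, λ_min = (16228269/2226050 ± √2633330544516/49552986025)/2 = 729/100, 729/4452100
σ_max=√(729/100)=(27/10), σ_min=√(729/4452100)=(27/2110) → κ = 211.0000
bound on ‖Δx‖/‖x‖: κ·ε = 211.0000·1/137 = 1.5401

1.5401


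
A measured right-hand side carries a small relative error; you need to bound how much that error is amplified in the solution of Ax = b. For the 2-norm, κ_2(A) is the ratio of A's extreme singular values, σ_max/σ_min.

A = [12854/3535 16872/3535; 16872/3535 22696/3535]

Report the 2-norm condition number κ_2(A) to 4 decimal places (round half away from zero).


176.7500

AᵀA = [17995588/499849 23991984/499849; 23991984/499849 31990912/499849]; tr = 49986500/499849, det = 160000/499849
λ_max, λ_min = (49986500/499849 ± √2498330278890000/249849022801)/2 = 100, 1600/499849
so κ_2 = √(100 / (1600/499849)) = 176.7500


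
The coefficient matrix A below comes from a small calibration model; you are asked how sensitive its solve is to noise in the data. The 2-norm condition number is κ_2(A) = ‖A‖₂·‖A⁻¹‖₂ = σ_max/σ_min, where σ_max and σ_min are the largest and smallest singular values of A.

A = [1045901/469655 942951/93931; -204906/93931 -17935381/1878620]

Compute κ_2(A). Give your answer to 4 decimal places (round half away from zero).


M = AᵀA = [2548835461/262278025 906064299/20982242; 906064299/20982242 805398961921/4196448400]. tr(M)=503379137/2496400, det(M)=25411681/62410000
solving λ² − 503379137/2496400·λ + 25411681/62410000 = 0 gives λ = 5041/25, 5041/2496400
so κ_2 = √((5041/25) / (5041/2496400)) = 316.0000

316.0000


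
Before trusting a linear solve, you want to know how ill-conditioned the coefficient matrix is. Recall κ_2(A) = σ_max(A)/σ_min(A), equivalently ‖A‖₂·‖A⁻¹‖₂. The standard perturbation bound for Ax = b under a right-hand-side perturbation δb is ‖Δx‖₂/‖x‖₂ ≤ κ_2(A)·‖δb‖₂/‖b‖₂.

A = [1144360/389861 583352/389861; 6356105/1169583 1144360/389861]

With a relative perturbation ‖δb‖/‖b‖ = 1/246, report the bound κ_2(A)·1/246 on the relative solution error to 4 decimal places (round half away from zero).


form AᵀA = [180574771825/4733302401 32098153640/1577767467; 32098153640/1577767467 5708855936/525922489] with trace 802610641/16378209 and determinant 3841600/16378209
char-poly roots: 49 and 78400/16378209
κ_2(A) = √(λ_max/λ_min) = √(49 / (78400/16378209)) = 101.1750
κ_2(A)·‖δb‖/‖b‖ = 0.4113

0.4113
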